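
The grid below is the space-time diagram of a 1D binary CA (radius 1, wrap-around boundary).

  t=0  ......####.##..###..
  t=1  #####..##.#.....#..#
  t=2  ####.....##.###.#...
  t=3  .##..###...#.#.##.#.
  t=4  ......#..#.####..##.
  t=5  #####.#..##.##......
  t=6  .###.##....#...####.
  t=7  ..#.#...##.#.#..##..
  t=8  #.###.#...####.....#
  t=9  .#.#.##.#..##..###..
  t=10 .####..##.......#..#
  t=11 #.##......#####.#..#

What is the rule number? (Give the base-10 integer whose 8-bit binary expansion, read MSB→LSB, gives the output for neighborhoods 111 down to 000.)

165

  ###|#  b7=1 t=0,i=7
  ##.|.  b6=0 t=0,i=9
  #.#|#  b5=1 t=0,i=10
  #..|.  b4=0 t=0,i=13
  .##|.  b3=0 t=0,i=6
  .#.|#  b2=1 t=1,i=10
  ..#|.  b1=0 t=0,i=5
  ...|#  b0=1 t=0,i=0
  bits 10100101 = 165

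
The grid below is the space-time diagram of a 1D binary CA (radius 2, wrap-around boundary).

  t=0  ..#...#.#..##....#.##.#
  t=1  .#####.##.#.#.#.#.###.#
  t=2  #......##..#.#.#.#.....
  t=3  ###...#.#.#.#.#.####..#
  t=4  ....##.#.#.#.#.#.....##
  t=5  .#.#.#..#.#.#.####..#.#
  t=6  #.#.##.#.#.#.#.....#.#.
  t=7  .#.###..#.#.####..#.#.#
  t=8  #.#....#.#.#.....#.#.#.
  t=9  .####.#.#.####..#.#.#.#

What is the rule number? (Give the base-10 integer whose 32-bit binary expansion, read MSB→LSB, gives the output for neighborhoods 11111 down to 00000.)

6241692

  #####|.  b31=0 t=1,i=3
  ####.|.  b30=0 t=1,i=4
  ###.#|.  b29=0 t=1,i=5
  ###..|.  b28=0 t=3,i=2
  ##.##|.  b27=0 t=1,i=6
  ##.#.|.  b26=0 t=0,i=21
  ##..#|.  b25=0 t=2,i=9
  ##...|.  b24=0 t=0,i=13
  #.###|.  b23=0 t=1,i=1
  #.##.|#  b22=1 t=0,i=19
  #.#.#|.  b21=0 t=1,i=10
  #.#..|#  b20=1 t=0,i=8
  #..##|#  b19=1 t=0,i=10
  #..#.|#  b18=1 t=0,i=1
  #...#|#  b17=1 t=0,i=4
  #....|#  b16=1 t=0,i=14
  .####|.  b15=0 t=1,i=2
  .###.|.  b14=0 t=1,i=19
  .##.#|#  b13=1 t=0,i=20
  .##..|#  b12=1 t=0,i=12
  .#.##|#  b11=1 t=0,i=18
  .#.#.|#  b10=1 t=0,i=7
  .#..#|.  b9=0 t=0,i=0
  .#...|#  b8=1 t=0,i=3
  ..###|#  b7=1 t=3,i=22
  ..##.|.  b6=0 t=0,i=11
  ..#.#|.  b5=0 t=0,i=6
  ..#..|#  b4=1 t=0,i=2
  ...##|#  b3=1 t=2,i=6
  ...#.|#  b2=1 t=0,i=5
  ....#|.  b1=0 t=0,i=15
  .....|.  b0=0 t=2,i=3
  bits 00000000010111110011110110011100 = 6241692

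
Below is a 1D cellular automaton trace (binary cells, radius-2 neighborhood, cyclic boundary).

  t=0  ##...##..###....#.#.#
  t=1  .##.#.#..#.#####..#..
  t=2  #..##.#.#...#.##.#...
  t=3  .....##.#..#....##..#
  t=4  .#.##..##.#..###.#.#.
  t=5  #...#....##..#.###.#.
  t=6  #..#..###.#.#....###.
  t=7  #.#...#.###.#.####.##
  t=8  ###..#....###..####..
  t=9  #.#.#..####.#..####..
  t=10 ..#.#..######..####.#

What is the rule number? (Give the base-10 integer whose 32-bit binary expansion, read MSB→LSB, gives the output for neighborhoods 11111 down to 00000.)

2100662414

  nb #####: next=.  (t=1,i=13, bit31=0)
  nb ####.: next=#  (t=1,i=14, bit30=1)
  nb ###.#: next=#  (t=4,i=15, bit29=1)
  nb ###..: next=#  (t=0,i=1, bit28=1)
  nb ##.##: next=#  (t=7,i=18, bit27=1)
  nb ##.#.: next=#  (t=1,i=3, bit26=1)
  nb ##..#: next=.  (t=0,i=7, bit25=0)
  nb ##...: next=#  (t=0,i=2, bit24=1)
  nb #.###: next=.  (t=0,i=20, bit23=0)
  nb #.##.: next=.  (t=2,i=14, bit22=0)
  nb #.#.#: next=#  (t=0,i=18, bit21=1)
  nb #.#..: next=#  (t=1,i=6, bit20=1)
  nb #..##: next=.  (t=0,i=8, bit19=0)
  nb #..#.: next=#  (t=1,i=8, bit18=1)
  nb #...#: next=.  (t=0,i=3, bit17=0)
  nb #....: next=#  (t=0,i=13, bit16=1)
  nb .####: next=#  (t=1,i=12, bit15=1)
  nb .###.: next=.  (t=0,i=0, bit14=0)
  nb .##.#: next=.  (t=1,i=2, bit13=0)
  nb .##..: next=#  (t=0,i=6, bit12=1)
  nb .#.##: next=.  (t=0,i=19, bit11=0)
  nb .#.#.: next=.  (t=0,i=17, bit10=0)
  nb .#..#: next=.  (t=1,i=7, bit9=0)
  nb .#...: next=.  (t=1,i=19, bit8=0)
  nb ..###: next=#  (t=0,i=9, bit7=1)
  nb ..##.: next=.  (t=0,i=5, bit6=0)
  nb ..#.#: next=.  (t=0,i=16, bit5=0)
  nb ..#..: next=.  (t=1,i=18, bit4=0)
  nb ...##: next=#  (t=0,i=4, bit3=1)
  nb ...#.: next=#  (t=0,i=15, bit2=1)
  nb ....#: next=#  (t=0,i=14, bit1=1)
  nb .....: next=.  (t=3,i=2, bit0=0)
  bits 01111101001101011001000010001110 = 2100662414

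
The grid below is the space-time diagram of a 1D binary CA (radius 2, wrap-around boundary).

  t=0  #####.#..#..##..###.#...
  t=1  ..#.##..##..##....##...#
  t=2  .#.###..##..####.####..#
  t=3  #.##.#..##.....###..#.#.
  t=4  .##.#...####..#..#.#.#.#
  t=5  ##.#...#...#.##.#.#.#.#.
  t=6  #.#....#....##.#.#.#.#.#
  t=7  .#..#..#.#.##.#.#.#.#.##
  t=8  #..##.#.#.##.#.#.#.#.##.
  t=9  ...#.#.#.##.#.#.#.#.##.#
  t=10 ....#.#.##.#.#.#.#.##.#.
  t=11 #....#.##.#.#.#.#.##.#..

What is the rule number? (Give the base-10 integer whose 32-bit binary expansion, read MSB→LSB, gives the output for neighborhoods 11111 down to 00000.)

3183811672

  nb #####: next=#  (t=0,i=2, bit31=1)
  nb ####.: next=.  (t=0,i=3, bit30=0)
  nb ###.#: next=#  (t=0,i=4, bit29=1)
  nb ###..: next=#  (t=2,i=5, bit28=1)
  nb ##.##: next=#  (t=2,i=16, bit27=1)
  nb ##.#.: next=#  (t=0,i=5, bit26=1)
  nb ##..#: next=.  (t=0,i=14, bit25=0)
  nb ##...: next=#  (t=1,i=14, bit24=1)
  nb #.###: next=#  (t=2,i=3, bit23=1)
  nb #.##.: next=#  (t=1,i=4, bit22=1)
  nb #.#.#: next=.  (t=2,i=1, bit21=0)
  nb #.#..: next=.  (t=0,i=6, bit20=0)
  nb #..##: next=.  (t=0,i=11, bit19=0)
  nb #..#.: next=#  (t=0,i=8, bit18=1)
  nb #...#: next=.  (t=0,i=22, bit17=0)
  nb #....: next=#  (t=1,i=15, bit16=1)
  nb .####: next=.  (t=0,i=1, bit15=0)
  nb .###.: next=.  (t=0,i=17, bit14=0)
  nb .##.#: next=.  (t=3,i=3, bit13=0)
  nb .##..: next=#  (t=0,i=13, bit12=1)
  nb .#.##: next=#  (t=1,i=3, bit11=1)
  nb .#.#.: next=#  (t=2,i=0, bit10=1)
  nb .#..#: next=.  (t=0,i=7, bit9=0)
  nb .#...: next=.  (t=0,i=21, bit8=0)
  nb ..###: next=.  (t=0,i=0, bit7=0)
  nb ..##.: next=#  (t=0,i=12, bit6=1)
  nb ..#.#: next=.  (t=1,i=2, bit5=0)
  nb ..#..: next=#  (t=0,i=9, bit4=1)
  nb ...##: next=#  (t=0,i=23, bit3=1)
  nb ...#.: next=.  (t=1,i=22, bit2=0)
  nb ....#: next=.  (t=1,i=16, bit1=0)
  nb .....: next=.  (t=3,i=12, bit0=0)
  bits 10111101110001010001110001011000 = 3183811672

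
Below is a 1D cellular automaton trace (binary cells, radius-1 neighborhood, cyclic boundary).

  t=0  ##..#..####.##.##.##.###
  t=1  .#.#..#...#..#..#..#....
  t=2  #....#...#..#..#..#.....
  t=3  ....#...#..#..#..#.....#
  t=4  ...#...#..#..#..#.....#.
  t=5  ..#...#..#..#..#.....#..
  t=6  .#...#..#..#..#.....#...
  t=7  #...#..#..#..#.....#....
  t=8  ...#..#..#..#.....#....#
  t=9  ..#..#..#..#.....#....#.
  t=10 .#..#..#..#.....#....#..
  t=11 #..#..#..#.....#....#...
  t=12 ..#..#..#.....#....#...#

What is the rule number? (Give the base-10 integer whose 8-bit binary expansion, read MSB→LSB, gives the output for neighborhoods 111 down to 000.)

66

  ###|.  b7=0 t=0,i=0
  ##.|#  b6=1 t=0,i=1
  #.#|.  b5=0 t=0,i=11
  #..|.  b4=0 t=0,i=2
  .##|.  b3=0 t=0,i=7
  .#.|.  b2=0 t=0,i=4
  ..#|#  b1=1 t=0,i=3
  ...|.  b0=0 t=1,i=8
  bits 01000010 = 66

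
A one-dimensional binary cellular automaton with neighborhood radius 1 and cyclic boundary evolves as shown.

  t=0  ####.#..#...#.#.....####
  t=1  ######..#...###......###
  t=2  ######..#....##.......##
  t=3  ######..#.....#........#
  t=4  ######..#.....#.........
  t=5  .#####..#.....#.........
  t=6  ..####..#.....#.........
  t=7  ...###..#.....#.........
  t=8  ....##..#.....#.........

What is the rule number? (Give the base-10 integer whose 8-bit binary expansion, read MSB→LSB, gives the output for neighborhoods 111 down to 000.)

  [7] ### => #  t=0,i=0
  [6] ##. => #  t=0,i=3
  [5] #.# => #  t=0,i=4
  [4] #.. => .  t=0,i=6
  [3] .## => .  t=0,i=20
  [2] .#. => #  t=0,i=5
  [1] ..# => .  t=0,i=7
  [0] ... => .  t=0,i=10
  bits 11100100 = 228

228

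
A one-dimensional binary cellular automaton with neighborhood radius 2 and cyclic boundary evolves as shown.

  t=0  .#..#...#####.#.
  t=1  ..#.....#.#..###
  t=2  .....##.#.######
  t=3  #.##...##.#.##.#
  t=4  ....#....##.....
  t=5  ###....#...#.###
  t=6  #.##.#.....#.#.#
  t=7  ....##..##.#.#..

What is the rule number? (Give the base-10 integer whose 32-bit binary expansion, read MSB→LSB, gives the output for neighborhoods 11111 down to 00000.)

  nb #####: next=#  (t=0,i=10, bit31=1)
  nb ####.: next=.  (t=0,i=11, bit30=0)
  nb ###.#: next=.  (t=0,i=12, bit29=0)
  nb ###..: next=#  (t=1,i=15, bit28=1)
  nb ##.##: next=.  (t=3,i=1, bit27=0)
  nb ##.#.: next=#  (t=0,i=13, bit26=1)
  nb ##..#: next=.  (t=1,i=0, bit25=0)
  nb ##...: next=#  (t=2,i=0, bit24=1)
  nb #.###: next=#  (t=2,i=10, bit23=1)
  nb #.##.: next=.  (t=3,i=2, bit22=0)
  nb #.#.#: next=#  (t=2,i=8, bit21=1)
  nb #.#..: next=#  (t=0,i=14, bit20=1)
  nb #..##: next=#  (t=1,i=12, bit19=1)
  nb #..#.: next=.  (t=0,i=0, bit18=0)
  nb #...#: next=.  (t=0,i=6, bit17=0)
  nb #....: next=.  (t=1,i=4, bit16=0)
  nb .####: next=.  (t=0,i=9, bit15=0)
  nb .###.: next=#  (t=1,i=14, bit14=1)
  nb .##.#: next=.  (t=2,i=6, bit13=0)
  nb .##..: next=.  (t=3,i=3, bit12=0)
  nb .#.##: next=.  (t=2,i=9, bit11=0)
  nb .#.#.: next=.  (t=1,i=9, bit10=0)
  nb .#..#: next=#  (t=0,i=2, bit9=1)
  nb .#...: next=.  (t=0,i=5, bit8=0)
  nb ..###: next=#  (t=0,i=8, bit7=1)
  nb ..##.: next=.  (t=2,i=5, bit6=0)
  nb ..#.#: next=#  (t=1,i=8, bit5=1)
  nb ..#..: next=.  (t=0,i=1, bit4=0)
  nb ...##: next=.  (t=0,i=7, bit3=0)
  nb ...#.: next=.  (t=1,i=7, bit2=0)
  nb ....#: next=#  (t=1,i=6, bit1=1)
  nb .....: next=#  (t=1,i=5, bit0=1)
  bits 10010101101110000100001010100011 = 2511880867

2511880867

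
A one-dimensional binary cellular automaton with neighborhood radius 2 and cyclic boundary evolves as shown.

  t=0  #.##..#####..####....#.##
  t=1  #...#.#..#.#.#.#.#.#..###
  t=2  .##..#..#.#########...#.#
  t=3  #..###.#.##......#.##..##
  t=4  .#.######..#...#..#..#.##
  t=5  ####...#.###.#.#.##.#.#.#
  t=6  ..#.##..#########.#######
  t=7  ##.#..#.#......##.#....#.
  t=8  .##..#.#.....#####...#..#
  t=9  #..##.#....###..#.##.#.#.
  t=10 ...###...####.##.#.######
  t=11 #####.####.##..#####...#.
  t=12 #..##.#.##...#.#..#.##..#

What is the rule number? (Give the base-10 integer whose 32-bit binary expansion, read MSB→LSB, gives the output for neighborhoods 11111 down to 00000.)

1738960090

  ##### -> .   bit 31 = 0  t=0,i=8
  ####. -> #   bit 30 = 1  t=0,i=9
  ###.# -> #   bit 29 = 1  t=0,i=0
  ###.. -> .   bit 28 = 0  t=0,i=10
  ##.## -> .   bit 27 = 0  t=0,i=1
  ##.#. -> #   bit 26 = 1  t=3,i=6
  ##..# -> #   bit 25 = 1  t=0,i=4
  ##... -> #   bit 24 = 1  t=0,i=17
  #.### -> #   bit 23 = 1  t=0,i=23
  #.##. -> .   bit 22 = 0  t=0,i=2
  #.#.# -> #   bit 21 = 1  t=1,i=11
  #.#.. -> .   bit 20 = 0  t=1,i=6
  #..## -> .   bit 19 = 0  t=0,i=5
  #..#. -> #   bit 18 = 1  t=1,i=8
  #...# -> #   bit 17 = 1  t=1,i=2
  #.... -> .   bit 16 = 0  t=0,i=18
  .#### -> .   bit 15 = 0  t=0,i=7
  .###. -> #   bit 14 = 1  t=0,i=24
  .##.# -> #   bit 13 = 1  t=4,i=24
  .##.. -> .   bit 12 = 0  t=0,i=3
  .#.## -> #   bit 11 = 1  t=0,i=22
  .#.#. -> #   bit 10 = 1  t=1,i=5
  .#..# -> .   bit 9 = 0  t=1,i=7
  .#... -> .   bit 8 = 0  t=4,i=12
  ..### -> #   bit 7 = 1  t=0,i=6
  ..##. -> #   bit 6 = 1  t=7,i=15
  ..#.# -> .   bit 5 = 0  t=0,i=21
  ..#.. -> #   bit 4 = 1  t=2,i=5
  ...## -> #   bit 3 = 1  t=7,i=14
  ...#. -> .   bit 2 = 0  t=0,i=20
  ....# -> #   bit 1 = 1  t=0,i=19
  ..... -> .   bit 0 = 0  t=3,i=13
  bits 01100111101001100110110011011010 = 1738960090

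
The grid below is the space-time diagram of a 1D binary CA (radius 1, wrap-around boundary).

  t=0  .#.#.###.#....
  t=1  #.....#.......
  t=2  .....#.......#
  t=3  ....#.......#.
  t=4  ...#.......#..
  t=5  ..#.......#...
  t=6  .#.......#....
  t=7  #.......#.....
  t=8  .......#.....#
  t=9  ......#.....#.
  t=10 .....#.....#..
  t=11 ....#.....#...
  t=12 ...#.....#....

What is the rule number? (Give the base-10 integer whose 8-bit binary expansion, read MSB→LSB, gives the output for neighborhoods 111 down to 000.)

130

  nb ###: next=#  (t=0,i=6, bit7=1)
  nb ##.: next=.  (t=0,i=7, bit6=0)
  nb #.#: next=.  (t=0,i=2, bit5=0)
  nb #..: next=.  (t=0,i=10, bit4=0)
  nb .##: next=.  (t=0,i=5, bit3=0)
  nb .#.: next=.  (t=0,i=1, bit2=0)
  nb ..#: next=#  (t=0,i=0, bit1=1)
  nb ...: next=.  (t=0,i=11, bit0=0)
  bits 10000010 = 130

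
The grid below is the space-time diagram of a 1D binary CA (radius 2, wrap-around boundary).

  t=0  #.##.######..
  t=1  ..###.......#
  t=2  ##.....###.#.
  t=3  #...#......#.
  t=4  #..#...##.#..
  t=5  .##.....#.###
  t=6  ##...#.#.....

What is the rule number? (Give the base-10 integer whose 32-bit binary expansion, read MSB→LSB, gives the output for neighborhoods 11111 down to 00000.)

  ##### -> .   bit 31 = 0  t=0,i=7
  ####. -> .   bit 30 = 0  t=0,i=9
  ###.# -> .   bit 29 = 0  t=2,i=9
  ###.. -> .   bit 28 = 0  t=0,i=10
  ##.## -> #   bit 27 = 1  t=0,i=4
  ##.#. -> .   bit 26 = 0  t=2,i=10
  ##..# -> .   bit 25 = 0  t=0,i=11
  ##... -> .   bit 24 = 0  t=1,i=5
  #.### -> .   bit 23 = 0  t=0,i=5
  #.##. -> #   bit 22 = 1  t=0,i=2
  #.#.# -> #   bit 21 = 1  t=2,i=11
  #.#.. -> #   bit 20 = 1  t=3,i=0
  #..## -> #   bit 19 = 1  t=1,i=1
  #..#. -> #   bit 18 = 1  t=0,i=12
  #...# -> .   bit 17 = 0  t=3,i=2
  #.... -> .   bit 16 = 0  t=1,i=6
  .#### -> .   bit 15 = 0  t=0,i=6
  .###. -> .   bit 14 = 0  t=1,i=3
  .##.# -> #   bit 13 = 1  t=0,i=3
  .##.. -> .   bit 12 = 0  t=2,i=1
  .#.## -> .   bit 11 = 0  t=0,i=1
  .#.#. -> .   bit 10 = 0  t=3,i=12
  .#..# -> #   bit 9 = 1  t=1,i=0
  .#... -> .   bit 8 = 0  t=3,i=1
  ..### -> .   bit 7 = 0  t=1,i=2
  ..##. -> .   bit 6 = 0  t=4,i=7
  ..#.# -> .   bit 5 = 0  t=0,i=0
  ..#.. -> .   bit 4 = 0  t=1,i=12
  ...## -> .   bit 3 = 0  t=2,i=6
  ...#. -> #   bit 2 = 1  t=1,i=11
  ....# -> .   bit 1 = 0  t=1,i=10
  ..... -> #   bit 0 = 1  t=1,i=7
  bits 00001000011111000010001000000101 = 142352901

142352901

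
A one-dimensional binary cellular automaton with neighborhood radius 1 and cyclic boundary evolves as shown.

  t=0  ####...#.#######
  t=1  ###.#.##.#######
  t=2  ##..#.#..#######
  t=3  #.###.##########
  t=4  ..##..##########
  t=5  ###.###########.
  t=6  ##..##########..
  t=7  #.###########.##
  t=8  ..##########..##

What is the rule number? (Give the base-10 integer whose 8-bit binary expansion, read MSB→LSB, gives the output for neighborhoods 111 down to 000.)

  ###|#  b7=1 t=0,i=0
  ##.|.  b6=0 t=0,i=3
  #.#|.  b5=0 t=0,i=8
  #..|#  b4=1 t=0,i=4
  .##|#  b3=1 t=0,i=9
  .#.|#  b2=1 t=0,i=7
  ..#|#  b1=1 t=0,i=6
  ...|.  b0=0 t=0,i=5
  bits 10011110 = 158

158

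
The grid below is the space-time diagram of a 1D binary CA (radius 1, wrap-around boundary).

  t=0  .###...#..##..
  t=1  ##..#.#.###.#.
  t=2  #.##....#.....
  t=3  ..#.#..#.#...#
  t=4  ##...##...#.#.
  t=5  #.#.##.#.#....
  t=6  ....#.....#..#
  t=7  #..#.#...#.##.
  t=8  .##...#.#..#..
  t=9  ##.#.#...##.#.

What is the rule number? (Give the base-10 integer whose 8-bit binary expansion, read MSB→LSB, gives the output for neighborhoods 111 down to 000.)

  [7] ### => .  t=0,i=2
  [6] ##. => .  t=0,i=3
  [5] #.# => .  t=1,i=5
  [4] #.. => #  t=0,i=4
  [3] .## => #  t=0,i=1
  [2] .#. => .  t=0,i=7
  [1] ..# => #  t=0,i=0
  [0] ... => .  t=0,i=5
  bits 00011010 = 26

26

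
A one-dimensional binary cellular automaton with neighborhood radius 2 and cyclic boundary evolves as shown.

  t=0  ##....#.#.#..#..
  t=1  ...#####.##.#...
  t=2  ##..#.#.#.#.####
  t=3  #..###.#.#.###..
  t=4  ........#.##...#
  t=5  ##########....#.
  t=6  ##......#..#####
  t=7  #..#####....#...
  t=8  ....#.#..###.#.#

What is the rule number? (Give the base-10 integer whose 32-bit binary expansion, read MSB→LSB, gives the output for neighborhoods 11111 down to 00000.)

1217768743

  #####|.  b31=0 t=1,i=5
  ####.|#  b30=1 t=1,i=6
  ###.#|.  b29=0 t=1,i=7
  ###..|.  b28=0 t=2,i=1
  ##.##|#  b27=1 t=1,i=8
  ##.#.|.  b26=0 t=1,i=11
  ##..#|.  b25=0 t=2,i=2
  ##...|.  b24=0 t=0,i=2
  #.###|#  b23=1 t=2,i=12
  #.##.|.  b22=0 t=1,i=9
  #.#.#|.  b21=0 t=0,i=8
  #.#..|#  b20=1 t=0,i=10
  #..##|.  b19=0 t=0,i=15
  #..#.|#  b18=1 t=0,i=12
  #...#|.  b17=0 t=4,i=13
  #....|#  b16=1 t=0,i=3
  .####|#  b15=1 t=1,i=4
  .###.|.  b14=0 t=3,i=4
  .##.#|#  b13=1 t=1,i=10
  .##..|.  b12=0 t=0,i=1
  .#.##|#  b11=1 t=2,i=11
  .#.#.|#  b10=1 t=0,i=7
  .#..#|.  b9=0 t=0,i=11
  .#...|#  b8=1 t=1,i=13
  ..###|.  b7=0 t=1,i=3
  ..##.|.  b6=0 t=0,i=0
  ..#.#|#  b5=1 t=0,i=6
  ..#..|.  b4=0 t=0,i=13
  ...##|.  b3=0 t=1,i=2
  ...#.|#  b2=1 t=0,i=5
  ....#|#  b1=1 t=0,i=4
  .....|#  b0=1 t=1,i=0
  bits 01001000100101011010110100100111 = 1217768743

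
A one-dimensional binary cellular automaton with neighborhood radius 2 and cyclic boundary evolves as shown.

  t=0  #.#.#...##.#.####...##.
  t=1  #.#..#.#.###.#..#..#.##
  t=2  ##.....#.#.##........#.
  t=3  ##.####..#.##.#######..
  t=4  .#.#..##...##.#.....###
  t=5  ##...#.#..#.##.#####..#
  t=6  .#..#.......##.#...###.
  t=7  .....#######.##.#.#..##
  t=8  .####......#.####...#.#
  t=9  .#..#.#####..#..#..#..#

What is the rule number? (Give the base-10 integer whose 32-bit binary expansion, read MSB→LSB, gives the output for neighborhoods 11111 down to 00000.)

921252111

  ##### -> .   bit 31 = 0  t=3,i=16
  ####. -> .   bit 30 = 0  t=0,i=15
  ###.# -> #   bit 29 = 1  t=1,i=0
  ###.. -> #   bit 28 = 1  t=0,i=16
  ##.## -> .   bit 27 = 0  t=3,i=2
  ##.#. -> #   bit 26 = 1  t=0,i=10
  ##..# -> #   bit 25 = 1  t=3,i=7
  ##... -> .   bit 24 = 0  t=0,i=17
  #.### -> #   bit 23 = 1  t=0,i=13
  #.##. -> #   bit 22 = 1  t=2,i=0
  #.#.# -> #   bit 21 = 1  t=0,i=0
  #.#.. -> .   bit 20 = 0  t=0,i=4
  #..## -> #   bit 19 = 1  t=3,i=22
  #..#. -> .   bit 18 = 0  t=1,i=4
  #...# -> .   bit 17 = 0  t=0,i=6
  #.... -> #   bit 16 = 1  t=2,i=3
  .#### -> .   bit 15 = 0  t=0,i=14
  .###. -> .   bit 14 = 0  t=1,i=10
  .##.# -> #   bit 13 = 1  t=0,i=9
  .##.. -> #   bit 12 = 1  t=2,i=1
  .#.## -> .   bit 11 = 0  t=0,i=12
  .#.#. -> .   bit 10 = 0  t=0,i=1
  .#..# -> .   bit 9 = 0  t=1,i=3
  .#... -> #   bit 8 = 1  t=0,i=5
  ..### -> .   bit 7 = 0  t=4,i=20
  ..##. -> .   bit 6 = 0  t=0,i=8
  ..#.# -> .   bit 5 = 0  t=1,i=5
  ..#.. -> .   bit 4 = 0  t=1,i=16
  ...## -> #   bit 3 = 1  t=0,i=7
  ...#. -> #   bit 2 = 1  t=2,i=6
  ....# -> #   bit 1 = 1  t=2,i=5
  ..... -> #   bit 0 = 1  t=2,i=4
  bits 00110110111010010011000100001111 = 921252111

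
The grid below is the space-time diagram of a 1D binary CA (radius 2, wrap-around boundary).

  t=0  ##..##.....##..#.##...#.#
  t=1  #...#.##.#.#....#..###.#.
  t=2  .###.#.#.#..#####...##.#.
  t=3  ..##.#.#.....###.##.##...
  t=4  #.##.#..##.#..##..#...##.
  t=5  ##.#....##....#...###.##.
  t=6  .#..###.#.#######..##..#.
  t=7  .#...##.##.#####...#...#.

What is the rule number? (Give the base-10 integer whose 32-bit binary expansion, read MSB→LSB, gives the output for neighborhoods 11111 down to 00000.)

  #####|#  b31=1 t=2,i=14
  ####.|#  b30=1 t=2,i=15
  ###.#|#  b29=1 t=1,i=21
  ###..|.  b28=0 t=0,i=1
  ##.##|.  b27=0 t=3,i=16
  ##.#.|.  b26=0 t=1,i=8
  ##..#|.  b25=0 t=0,i=2
  ##...|#  b24=1 t=0,i=6
  #.###|.  b23=0 t=0,i=24
  #.##.|.  b22=0 t=0,i=17
  #.#.#|#  b21=1 t=1,i=9
  #.#..|.  b20=0 t=1,i=0
  #..##|.  b19=0 t=0,i=3
  #..#.|.  b18=0 t=0,i=14
  #...#|#  b17=1 t=0,i=20
  #....|#  b16=1 t=0,i=7
  .####|#  b15=1 t=2,i=13
  .###.|#  b14=1 t=0,i=0
  .##.#|#  b13=1 t=1,i=7
  .##..|.  b12=0 t=0,i=5
  .#.##|#  b11=1 t=0,i=16
  .#.#.|.  b10=0 t=1,i=10
  .#..#|.  b9=0 t=1,i=17
  .#...|#  b8=1 t=1,i=1
  ..###|.  b7=0 t=1,i=19
  ..##.|#  b6=1 t=0,i=4
  ..#.#|.  b5=0 t=0,i=15
  ..#..|#  b4=1 t=1,i=16
  ...##|.  b3=0 t=0,i=10
  ...#.|#  b2=1 t=0,i=21
  ....#|#  b1=1 t=0,i=9
  .....|.  b0=0 t=0,i=8
  bits 11100001001000111110100101010110 = 3777227094

3777227094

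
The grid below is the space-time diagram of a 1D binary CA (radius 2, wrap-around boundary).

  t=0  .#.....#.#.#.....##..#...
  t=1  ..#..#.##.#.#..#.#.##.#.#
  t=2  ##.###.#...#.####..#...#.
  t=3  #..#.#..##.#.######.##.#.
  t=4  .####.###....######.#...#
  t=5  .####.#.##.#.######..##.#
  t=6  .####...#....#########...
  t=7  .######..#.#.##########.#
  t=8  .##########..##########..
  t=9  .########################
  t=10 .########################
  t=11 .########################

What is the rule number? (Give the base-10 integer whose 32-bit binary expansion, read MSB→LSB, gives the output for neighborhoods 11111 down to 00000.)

  [31] ##### => #  t=3,i=15
  [30] ####. => #  t=2,i=15
  [29] ###.# => #  t=2,i=5
  [28] ###.. => #  t=2,i=16
  [27] ##.## => .  t=2,i=2
  [26] ##.#. => .  t=1,i=9
  [25] ##..# => #  t=0,i=19
  [24] ##... => #  t=4,i=9
  [23] #.### => #  t=2,i=3
  [22] #.##. => #  t=1,i=7
  [21] #.#.# => .  t=0,i=9
  [20] #.#.. => .  t=0,i=11
  [19] #..## => #  t=3,i=7
  [18] #..#. => #  t=0,i=20
  [17] #...# => #  t=2,i=9
  [16] #.... => .  t=0,i=3
  [15] .#### => #  t=2,i=14
  [14] .###. => .  t=2,i=4
  [13] .##.# => .  t=1,i=8
  [12] .##.. => .  t=0,i=18
  [11] .#.## => .  t=1,i=6
  [10] .#.#. => #  t=0,i=8
  [9] .#..# => #  t=1,i=0
  [8] .#... => #  t=0,i=2
  [7] ..### => #  t=4,i=13
  [6] ..##. => #  t=0,i=17
  [5] ..#.# => #  t=0,i=7
  [4] ..#.. => .  t=0,i=1
  [3] ...## => .  t=0,i=16
  [2] ...#. => .  t=0,i=0
  [1] ....# => #  t=0,i=5
  [0] ..... => .  t=0,i=4
  bits 11110011110011101000011111100010 = 4090398690

4090398690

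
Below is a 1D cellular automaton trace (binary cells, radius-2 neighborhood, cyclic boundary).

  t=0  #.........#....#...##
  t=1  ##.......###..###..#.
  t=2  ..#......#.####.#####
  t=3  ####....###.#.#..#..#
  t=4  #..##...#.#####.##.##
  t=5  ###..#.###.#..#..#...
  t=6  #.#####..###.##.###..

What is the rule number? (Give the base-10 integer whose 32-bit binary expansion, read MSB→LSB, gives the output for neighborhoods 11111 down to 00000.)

  [31] ##### => .  t=2,i=18
  [30] ####. => .  t=2,i=13
  [29] ###.# => #  t=2,i=14
  [28] ###.. => #  t=0,i=0
  [27] ##.## => .  t=2,i=15
  [26] ##.#. => #  t=3,i=11
  [25] ##..# => #  t=1,i=12
  [24] ##... => #  t=0,i=1
  [23] #.### => .  t=2,i=11
  [22] #.##. => .  t=1,i=0
  [21] #.#.# => #  t=3,i=12
  [20] #.#.. => #  t=3,i=14
  [19] #..## => #  t=1,i=13
  [18] #..#. => #  t=1,i=18
  [17] #...# => .  t=0,i=17
  [16] #.... => .  t=0,i=2
  [15] .#### => #  t=2,i=12
  [14] .###. => .  t=0,i=20
  [13] .##.# => #  t=4,i=17
  [12] .##.. => .  t=1,i=1
  [11] .#.## => #  t=1,i=20
  [10] .#.#. => #  t=3,i=13
  [9] .#..# => .  t=3,i=15
  [8] .#... => #  t=0,i=11
  [7] ..### => #  t=0,i=19
  [6] ..##. => .  t=4,i=3
  [5] ..#.# => #  t=1,i=19
  [4] ..#.. => #  t=0,i=10
  [3] ...## => .  t=0,i=18
  [2] ...#. => #  t=0,i=9
  [1] ....# => .  t=0,i=8
  [0] ..... => .  t=0,i=3
  bits 00110111001111001010110110110100 = 926723508

926723508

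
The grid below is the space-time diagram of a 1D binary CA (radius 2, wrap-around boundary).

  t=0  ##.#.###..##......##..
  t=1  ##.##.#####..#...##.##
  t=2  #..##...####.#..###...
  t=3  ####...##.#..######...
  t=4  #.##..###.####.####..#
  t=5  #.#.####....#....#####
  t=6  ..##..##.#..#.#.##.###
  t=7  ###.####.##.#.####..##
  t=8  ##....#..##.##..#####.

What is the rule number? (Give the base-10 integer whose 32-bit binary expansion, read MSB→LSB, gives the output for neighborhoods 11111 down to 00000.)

  [31] ##### => #  t=1,i=8
  [30] ####. => #  t=1,i=0
  [29] ###.# => .  t=1,i=1
  [28] ###.. => #  t=0,i=7
  [27] ##.## => .  t=1,i=2
  [26] ##.#. => .  t=0,i=2
  [25] ##..# => #  t=0,i=8
  [24] ##... => .  t=0,i=12
  [23] #.### => .  t=0,i=5
  [22] #.##. => #  t=1,i=3
  [21] #.#.# => #  t=0,i=3
  [20] #.#.. => #  t=2,i=13
  [19] #..## => #  t=0,i=9
  [18] #..#. => .  t=1,i=12
  [17] #...# => .  t=1,i=15
  [16] #.... => #  t=0,i=13
  [15] .#### => .  t=1,i=7
  [14] .###. => #  t=0,i=6
  [13] .##.# => #  t=0,i=1
  [12] .##.. => .  t=0,i=11
  [11] .#.## => #  t=0,i=4
  [10] .#.#. => .  t=6,i=13
  [9] .#..# => #  t=2,i=1
  [8] .#... => .  t=1,i=14
  [7] ..### => #  t=2,i=8
  [6] ..##. => #  t=0,i=0
  [5] ..#.# => #  t=6,i=12
  [4] ..#.. => #  t=1,i=13
  [3] ...## => #  t=0,i=17
  [2] ...#. => .  t=2,i=21
  [1] ....# => .  t=0,i=16
  [0] ..... => .  t=0,i=14
  bits 11010010011110010110101011111000 = 3531172600

3531172600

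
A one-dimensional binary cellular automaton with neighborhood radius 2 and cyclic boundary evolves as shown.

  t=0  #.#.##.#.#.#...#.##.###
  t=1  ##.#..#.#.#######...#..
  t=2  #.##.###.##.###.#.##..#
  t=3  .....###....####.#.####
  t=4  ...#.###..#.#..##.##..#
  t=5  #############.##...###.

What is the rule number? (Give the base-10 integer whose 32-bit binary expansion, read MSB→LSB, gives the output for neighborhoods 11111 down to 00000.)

  ##### -> #   bit 31 = 1  t=1,i=12
  ####. -> .   bit 30 = 0  t=0,i=22
  ###.# -> #   bit 29 = 1  t=0,i=0
  ###.. -> #   bit 28 = 1  t=1,i=16
  ##.## -> .   bit 27 = 0  t=0,i=19
  ##.#. -> #   bit 26 = 1  t=0,i=1
  ##..# -> #   bit 25 = 1  t=2,i=20
  ##... -> .   bit 24 = 0  t=1,i=17
  #.### -> #   bit 23 = 1  t=0,i=20
  #.##. -> .   bit 22 = 0  t=0,i=4
  #.#.# -> .   bit 21 = 0  t=0,i=2
  #.#.. -> #   bit 20 = 1  t=0,i=11
  #..## -> #   bit 19 = 1  t=1,i=22
  #..#. -> #   bit 18 = 1  t=1,i=5
  #...# -> #   bit 17 = 1  t=0,i=13
  #.... -> .   bit 16 = 0  t=3,i=1
  .#### -> .   bit 15 = 0  t=0,i=21
  .###. -> #   bit 14 = 1  t=2,i=6
  .##.# -> .   bit 13 = 0  t=0,i=5
  .##.. -> #   bit 12 = 1  t=2,i=19
  .#.## -> #   bit 11 = 1  t=0,i=3
  .#.#. -> #   bit 10 = 1  t=0,i=8
  .#..# -> .   bit 9 = 0  t=1,i=4
  .#... -> #   bit 8 = 1  t=0,i=12
  ..### -> #   bit 7 = 1  t=3,i=5
  ..##. -> #   bit 6 = 1  t=1,i=0
  ..#.# -> #   bit 5 = 1  t=0,i=15
  ..#.. -> .   bit 4 = 0  t=1,i=20
  ...## -> .   bit 3 = 0  t=3,i=4
  ...#. -> #   bit 2 = 1  t=0,i=14
  ....# -> #   bit 1 = 1  t=3,i=3
  ..... -> .   bit 0 = 0  t=3,i=2
  bits 10110110100111100101110111100110 = 3063832038

3063832038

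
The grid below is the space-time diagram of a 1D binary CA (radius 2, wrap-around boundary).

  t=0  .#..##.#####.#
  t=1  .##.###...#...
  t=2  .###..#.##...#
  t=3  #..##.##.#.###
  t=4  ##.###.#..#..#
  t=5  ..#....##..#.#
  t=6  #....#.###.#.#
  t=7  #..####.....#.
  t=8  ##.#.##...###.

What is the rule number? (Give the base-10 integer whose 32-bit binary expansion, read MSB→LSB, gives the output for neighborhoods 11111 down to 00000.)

1511144166

  [31] ##### => .  t=0,i=9
  [30] ####. => #  t=0,i=10
  [29] ###.# => .  t=0,i=11
  [28] ###.. => #  t=1,i=6
  [27] ##.## => #  t=0,i=6
  [26] ##.#. => .  t=0,i=12
  [25] ##..# => #  t=2,i=4
  [24] ##... => .  t=1,i=7
  [23] #.### => .  t=0,i=7
  [22] #.##. => .  t=2,i=8
  [21] #.#.# => .  t=0,i=13
  [20] #.#.. => #  t=0,i=1
  [19] #..## => .  t=0,i=3
  [18] #..#. => .  t=2,i=5
  [17] #...# => #  t=1,i=8
  [16] #.... => .  t=1,i=12
  [15] .#### => .  t=0,i=8
  [14] .###. => .  t=1,i=5
  [13] .##.# => #  t=0,i=5
  [12] .##.. => #  t=2,i=9
  [11] .#.## => #  t=2,i=0
  [10] .#.#. => .  t=0,i=0
  [9] .#..# => #  t=0,i=2
  [8] .#... => .  t=1,i=11
  [7] ..### => #  t=4,i=13
  [6] ..##. => #  t=0,i=4
  [5] ..#.# => #  t=2,i=6
  [4] ..#.. => .  t=1,i=10
  [3] ...## => .  t=1,i=0
  [2] ...#. => #  t=1,i=9
  [1] ....# => #  t=1,i=13
  [0] ..... => .  t=7,i=9
  bits 01011010000100100011101011100110 = 1511144166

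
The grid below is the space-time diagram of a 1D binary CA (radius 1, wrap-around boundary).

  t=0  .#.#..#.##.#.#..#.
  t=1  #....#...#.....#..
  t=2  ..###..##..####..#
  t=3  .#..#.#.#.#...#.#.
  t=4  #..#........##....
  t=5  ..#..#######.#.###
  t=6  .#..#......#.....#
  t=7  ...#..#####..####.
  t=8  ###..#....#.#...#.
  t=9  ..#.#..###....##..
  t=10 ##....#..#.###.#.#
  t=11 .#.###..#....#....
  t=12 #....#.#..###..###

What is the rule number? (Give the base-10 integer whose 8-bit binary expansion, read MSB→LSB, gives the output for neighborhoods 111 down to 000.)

67

  [7] ### => .  t=2,i=3
  [6] ##. => #  t=0,i=9
  [5] #.# => .  t=0,i=2
  [4] #.. => .  t=0,i=4
  [3] .## => .  t=0,i=8
  [2] .#. => .  t=0,i=1
  [1] ..# => #  t=0,i=0
  [0] ... => #  t=1,i=2
  bits 01000011 = 67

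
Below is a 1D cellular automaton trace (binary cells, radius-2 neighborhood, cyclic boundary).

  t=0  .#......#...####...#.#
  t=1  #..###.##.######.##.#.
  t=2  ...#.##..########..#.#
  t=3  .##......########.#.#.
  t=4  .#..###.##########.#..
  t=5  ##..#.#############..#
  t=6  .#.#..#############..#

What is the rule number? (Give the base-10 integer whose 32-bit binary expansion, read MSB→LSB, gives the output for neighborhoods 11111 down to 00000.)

  #####|#  b31=1 t=1,i=12
  ####.|#  b30=1 t=0,i=14
  ###.#|#  b29=1 t=1,i=5
  ###..|#  b28=1 t=0,i=15
  ##.##|#  b27=1 t=1,i=6
  ##.#.|#  b26=1 t=1,i=19
  ##..#|.  b25=0 t=2,i=7
  ##...|.  b24=0 t=0,i=16
  #.###|#  b23=1 t=1,i=10
  #.##.|.  b22=0 t=1,i=7
  #.#.#|.  b21=0 t=0,i=21
  #.#..|.  b20=0 t=0,i=1
  #..##|.  b19=0 t=1,i=2
  #..#.|#  b18=1 t=2,i=18
  #...#|#  b17=1 t=0,i=10
  #....|#  b16=1 t=0,i=3
  .####|#  b15=1 t=0,i=13
  .###.|.  b14=0 t=1,i=4
  .##.#|.  b13=0 t=1,i=8
  .##..|.  b12=0 t=2,i=6
  .#.##|.  b11=0 t=2,i=4
  .#.#.|#  b10=1 t=0,i=0
  .#..#|.  b9=0 t=1,i=1
  .#...|.  b8=0 t=0,i=2
  ..###|#  b7=1 t=0,i=12
  ..##.|#  b6=1 t=3,i=1
  ..#.#|.  b5=0 t=0,i=19
  ..#..|#  b4=1 t=0,i=8
  ...##|#  b3=1 t=0,i=11
  ...#.|#  b2=1 t=0,i=7
  ....#|.  b1=0 t=0,i=6
  .....|#  b0=1 t=0,i=4
  bits 11111100100001111000010011011101 = 4236739805

4236739805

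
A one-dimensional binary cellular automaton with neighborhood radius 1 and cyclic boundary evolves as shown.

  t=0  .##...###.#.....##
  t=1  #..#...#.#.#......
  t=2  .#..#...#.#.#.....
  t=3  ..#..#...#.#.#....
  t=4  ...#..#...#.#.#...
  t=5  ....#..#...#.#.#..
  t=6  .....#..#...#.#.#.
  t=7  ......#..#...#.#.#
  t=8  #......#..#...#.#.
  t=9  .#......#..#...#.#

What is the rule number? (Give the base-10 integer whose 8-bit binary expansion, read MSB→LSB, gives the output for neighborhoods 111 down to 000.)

  ###|#  b7=1 t=0,i=7
  ##.|.  b6=0 t=0,i=2
  #.#|#  b5=1 t=0,i=0
  #..|#  b4=1 t=0,i=3
  .##|.  b3=0 t=0,i=1
  .#.|.  b2=0 t=0,i=10
  ..#|.  b1=0 t=0,i=5
  ...|.  b0=0 t=0,i=4
  bits 10110000 = 176

176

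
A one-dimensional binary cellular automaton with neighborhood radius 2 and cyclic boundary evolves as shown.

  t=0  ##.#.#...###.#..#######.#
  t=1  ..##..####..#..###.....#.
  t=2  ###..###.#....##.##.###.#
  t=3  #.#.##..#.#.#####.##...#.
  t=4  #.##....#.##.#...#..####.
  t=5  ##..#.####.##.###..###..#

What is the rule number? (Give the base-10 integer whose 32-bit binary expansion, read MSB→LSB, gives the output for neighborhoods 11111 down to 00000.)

  [31] ##### => .  t=0,i=18
  [30] ####. => .  t=0,i=21
  [29] ###.# => .  t=0,i=1
  [28] ###.. => #  t=1,i=9
  [27] ##.## => #  t=0,i=23
  [26] ##.#. => #  t=0,i=2
  [25] ##..# => .  t=1,i=4
  [24] ##... => #  t=1,i=18
  [23] #.### => .  t=0,i=24
  [22] #.##. => .  t=2,i=17
  [21] #.#.# => #  t=0,i=3
  [20] #.#.. => .  t=0,i=5
  [19] #..## => #  t=0,i=15
  [18] #..#. => .  t=1,i=11
  [17] #...# => #  t=0,i=7
  [16] #.... => .  t=1,i=19
  [15] .#### => #  t=0,i=17
  [14] .###. => .  t=0,i=0
  [13] .##.# => #  t=2,i=15
  [12] .##.. => .  t=1,i=3
  [11] .#.## => #  t=3,i=3
  [10] .#.#. => .  t=0,i=4
  [9] .#..# => .  t=0,i=14
  [8] .#... => #  t=0,i=6
  [7] ..### => #  t=0,i=9
  [6] ..##. => #  t=1,i=2
  [5] ..#.# => #  t=3,i=8
  [4] ..#.. => .  t=1,i=12
  [3] ...## => #  t=0,i=8
  [2] ...#. => #  t=1,i=22
  [1] ....# => #  t=1,i=21
  [0] ..... => #  t=1,i=20
  bits 00011101001010101010100111101111 = 489335279

489335279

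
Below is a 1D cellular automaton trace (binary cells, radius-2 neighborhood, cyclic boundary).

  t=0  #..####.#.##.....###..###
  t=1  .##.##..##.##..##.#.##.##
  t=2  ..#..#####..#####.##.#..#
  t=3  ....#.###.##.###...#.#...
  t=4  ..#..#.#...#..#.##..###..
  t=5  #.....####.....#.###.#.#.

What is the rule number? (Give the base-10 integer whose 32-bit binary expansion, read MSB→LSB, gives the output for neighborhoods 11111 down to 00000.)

3275423050

  ##### -> #   bit 31 = 1  t=2,i=7
  ####. -> #   bit 30 = 1  t=0,i=5
  ###.# -> .   bit 29 = 0  t=0,i=6
  ###.. -> .   bit 28 = 0  t=0,i=0
  ##.## -> .   bit 27 = 0  t=1,i=0
  ##.#. -> .   bit 26 = 0  t=0,i=7
  ##..# -> #   bit 25 = 1  t=0,i=1
  ##... -> #   bit 24 = 1  t=0,i=12
  #.### -> .   bit 23 = 0  t=3,i=6
  #.##. -> .   bit 22 = 0  t=0,i=10
  #.#.# -> #   bit 21 = 1  t=0,i=8
  #.#.. -> #   bit 20 = 1  t=2,i=21
  #..## -> #   bit 19 = 1  t=0,i=2
  #..#. -> .   bit 18 = 0  t=2,i=1
  #...# -> #   bit 17 = 1  t=3,i=17
  #.... -> .   bit 16 = 0  t=0,i=13
  .#### -> #   bit 15 = 1  t=0,i=4
  .###. -> #   bit 14 = 1  t=0,i=18
  .##.# -> #   bit 13 = 1  t=1,i=2
  .##.. -> #   bit 12 = 1  t=0,i=11
  .#.## -> #   bit 11 = 1  t=0,i=9
  .#.#. -> #   bit 10 = 1  t=3,i=20
  .#..# -> .   bit 9 = 0  t=2,i=0
  .#... -> #   bit 8 = 1  t=3,i=22
  ..### -> .   bit 7 = 0  t=0,i=3
  ..##. -> #   bit 6 = 1  t=1,i=8
  ..#.# -> .   bit 5 = 0  t=3,i=4
  ..#.. -> .   bit 4 = 0  t=2,i=2
  ...## -> #   bit 3 = 1  t=0,i=16
  ...#. -> .   bit 2 = 0  t=3,i=3
  ....# -> #   bit 1 = 1  t=0,i=15
  ..... -> .   bit 0 = 0  t=0,i=14
  bits 11000011001110101111110101001010 = 3275423050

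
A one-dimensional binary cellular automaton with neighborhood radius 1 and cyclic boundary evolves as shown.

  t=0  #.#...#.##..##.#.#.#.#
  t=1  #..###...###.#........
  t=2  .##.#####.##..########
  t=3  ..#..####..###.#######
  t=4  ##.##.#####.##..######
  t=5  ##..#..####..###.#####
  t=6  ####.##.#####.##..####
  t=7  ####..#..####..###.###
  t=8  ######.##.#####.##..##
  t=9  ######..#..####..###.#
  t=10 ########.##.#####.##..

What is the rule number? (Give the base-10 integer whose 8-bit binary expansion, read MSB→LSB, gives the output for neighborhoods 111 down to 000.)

211

  ###|#  b7=1 t=1,i=4
  ##.|#  b6=1 t=0,i=0
  #.#|.  b5=0 t=0,i=1
  #..|#  b4=1 t=0,i=3
  .##|.  b3=0 t=0,i=8
  .#.|.  b2=0 t=0,i=2
  ..#|#  b1=1 t=0,i=5
  ...|#  b0=1 t=0,i=4
  bits 11010011 = 211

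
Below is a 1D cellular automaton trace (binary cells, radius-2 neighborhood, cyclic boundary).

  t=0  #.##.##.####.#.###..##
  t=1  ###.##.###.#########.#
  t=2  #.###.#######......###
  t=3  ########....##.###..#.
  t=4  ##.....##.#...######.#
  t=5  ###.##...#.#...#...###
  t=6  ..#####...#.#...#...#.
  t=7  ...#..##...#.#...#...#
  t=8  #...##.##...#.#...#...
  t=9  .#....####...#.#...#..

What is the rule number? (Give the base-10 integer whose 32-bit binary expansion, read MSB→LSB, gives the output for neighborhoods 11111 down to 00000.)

  [31] ##### => .  t=1,i=13
  [30] ####. => .  t=0,i=10
  [29] ###.# => #  t=0,i=0
  [28] ###.. => #  t=0,i=17
  [27] ##.## => #  t=0,i=1
  [26] ##.#. => #  t=0,i=12
  [25] ##..# => #  t=0,i=18
  [24] ##... => #  t=2,i=13
  [23] #.### => #  t=0,i=8
  [22] #.##. => #  t=0,i=2
  [21] #.#.# => #  t=0,i=13
  [20] #.#.. => .  t=4,i=10
  [19] #..## => #  t=0,i=19
  [18] #..#. => #  t=3,i=19
  [17] #...# => .  t=4,i=12
  [16] #.... => .  t=2,i=14
  [15] .#### => #  t=0,i=9
  [14] .###. => #  t=0,i=16
  [13] .##.# => .  t=0,i=3
  [12] .##.. => #  t=5,i=5
  [11] .#.## => #  t=0,i=14
  [10] .#.#. => #  t=5,i=10
  [9] .#..# => #  t=7,i=4
  [8] .#... => #  t=4,i=11
  [7] ..### => .  t=0,i=20
  [6] ..##. => .  t=3,i=12
  [5] ..#.# => .  t=3,i=20
  [4] ..#.. => .  t=5,i=15
  [3] ...## => .  t=2,i=18
  [2] ...#. => .  t=5,i=8
  [1] ....# => #  t=2,i=17
  [0] ..... => #  t=2,i=15
  bits 00111111111011001101111100000011 = 1072488195

1072488195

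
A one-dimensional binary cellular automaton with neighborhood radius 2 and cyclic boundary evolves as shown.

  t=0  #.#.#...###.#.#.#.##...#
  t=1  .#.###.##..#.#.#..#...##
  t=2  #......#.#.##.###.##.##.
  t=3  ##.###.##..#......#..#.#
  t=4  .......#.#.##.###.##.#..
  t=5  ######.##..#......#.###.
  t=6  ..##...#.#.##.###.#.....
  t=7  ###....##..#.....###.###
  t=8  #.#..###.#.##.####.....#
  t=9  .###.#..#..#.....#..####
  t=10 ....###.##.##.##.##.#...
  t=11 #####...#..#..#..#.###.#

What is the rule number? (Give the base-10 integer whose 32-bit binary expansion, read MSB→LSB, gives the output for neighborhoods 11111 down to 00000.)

2521827323

  ##### -> #   bit 31 = 1  t=5,i=2
  ####. -> .   bit 30 = 0  t=5,i=4
  ###.# -> .   bit 29 = 0  t=0,i=10
  ###.. -> #   bit 28 = 1  t=7,i=2
  ##.## -> .   bit 27 = 0  t=1,i=6
  ##.#. -> #   bit 26 = 1  t=0,i=1
  ##..# -> #   bit 25 = 1  t=1,i=9
  ##... -> .   bit 24 = 0  t=0,i=20
  #.### -> .   bit 23 = 0  t=1,i=3
  #.##. -> #   bit 22 = 1  t=0,i=18
  #.#.# -> .   bit 21 = 0  t=0,i=2
  #.#.. -> #   bit 20 = 1  t=0,i=4
  #..## -> .   bit 19 = 0  t=8,i=4
  #..#. -> .   bit 18 = 0  t=1,i=10
  #...# -> .   bit 17 = 0  t=0,i=6
  #.... -> .   bit 16 = 0  t=2,i=2
  .#### -> .   bit 15 = 0  t=5,i=1
  .###. -> .   bit 14 = 0  t=0,i=9
  .##.# -> .   bit 13 = 0  t=0,i=0
  .##.. -> .   bit 12 = 0  t=0,i=19
  .#.## -> .   bit 11 = 0  t=0,i=17
  .#.#. -> #   bit 10 = 1  t=0,i=3
  .#..# -> #   bit 9 = 1  t=1,i=16
  .#... -> #   bit 8 = 1  t=0,i=5
  ..### -> #   bit 7 = 1  t=0,i=8
  ..##. -> #   bit 6 = 1  t=0,i=23
  ..#.# -> #   bit 5 = 1  t=1,i=11
  ..#.. -> #   bit 4 = 1  t=1,i=18
  ...## -> #   bit 3 = 1  t=0,i=7
  ...#. -> .   bit 2 = 0  t=2,i=6
  ....# -> #   bit 1 = 1  t=2,i=5
  ..... -> #   bit 0 = 1  t=2,i=3
  bits 10010110010100000000011111111011 = 2521827323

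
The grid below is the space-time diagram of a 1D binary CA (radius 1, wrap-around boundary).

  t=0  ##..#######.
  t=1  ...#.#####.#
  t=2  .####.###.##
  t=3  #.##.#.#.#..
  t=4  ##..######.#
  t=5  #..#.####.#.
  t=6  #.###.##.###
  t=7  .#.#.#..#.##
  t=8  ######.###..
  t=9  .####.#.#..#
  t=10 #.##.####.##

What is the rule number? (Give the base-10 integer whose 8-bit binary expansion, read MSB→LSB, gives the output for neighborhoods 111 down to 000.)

  [7] ### => #  t=0,i=5
  [6] ##. => .  t=0,i=1
  [5] #.# => #  t=0,i=11
  [4] #.. => .  t=0,i=2
  [3] .## => .  t=0,i=0
  [2] .#. => #  t=1,i=3
  [1] ..# => #  t=0,i=3
  [0] ... => #  t=1,i=1
  bits 10100111 = 167

167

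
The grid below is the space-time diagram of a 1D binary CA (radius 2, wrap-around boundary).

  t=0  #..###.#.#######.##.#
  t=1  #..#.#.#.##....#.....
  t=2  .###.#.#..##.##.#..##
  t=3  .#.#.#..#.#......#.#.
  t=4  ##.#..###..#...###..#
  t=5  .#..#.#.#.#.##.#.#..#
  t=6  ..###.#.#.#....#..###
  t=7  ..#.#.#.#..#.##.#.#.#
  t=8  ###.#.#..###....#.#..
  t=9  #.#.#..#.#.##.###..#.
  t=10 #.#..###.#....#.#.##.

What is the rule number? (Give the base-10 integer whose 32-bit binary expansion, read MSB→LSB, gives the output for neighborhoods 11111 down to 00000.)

833000422

  nb #####: next=.  (t=0,i=11, bit31=0)
  nb ####.: next=.  (t=0,i=14, bit30=0)
  nb ###.#: next=#  (t=0,i=5, bit29=1)
  nb ###..: next=#  (t=4,i=8, bit28=1)
  nb ##.##: next=.  (t=0,i=16, bit27=0)
  nb ##.#.: next=.  (t=0,i=6, bit26=0)
  nb ##..#: next=.  (t=0,i=1, bit25=0)
  nb ##...: next=#  (t=1,i=11, bit24=1)
  nb #.###: next=#  (t=0,i=9, bit23=1)
  nb #.##.: next=.  (t=0,i=17, bit22=0)
  nb #.#.#: next=#  (t=0,i=7, bit21=1)
  nb #.#..: next=.  (t=2,i=7, bit20=0)
  nb #..##: next=.  (t=0,i=2, bit19=0)
  nb #..#.: next=#  (t=1,i=2, bit18=1)
  nb #...#: next=#  (t=4,i=13, bit17=1)
  nb #....: next=.  (t=1,i=12, bit16=0)
  nb .####: next=#  (t=0,i=10, bit15=1)
  nb .###.: next=.  (t=0,i=4, bit14=0)
  nb .##.#: next=.  (t=0,i=18, bit13=0)
  nb .##..: next=#  (t=0,i=0, bit12=1)
  nb .#.##: next=.  (t=0,i=8, bit11=0)
  nb .#.#.: next=.  (t=1,i=4, bit10=0)
  nb .#..#: next=#  (t=1,i=1, bit9=1)
  nb .#...: next=#  (t=1,i=16, bit8=1)
  nb ..###: next=#  (t=0,i=3, bit7=1)
  nb ..##.: next=#  (t=2,i=10, bit6=1)
  nb ..#.#: next=#  (t=1,i=3, bit5=1)
  nb ..#..: next=.  (t=1,i=0, bit4=0)
  nb ...##: next=.  (t=4,i=14, bit3=0)
  nb ...#.: next=#  (t=1,i=14, bit2=1)
  nb ....#: next=#  (t=1,i=13, bit1=1)
  nb .....: next=.  (t=1,i=18, bit0=0)
  bits 00110001101001101001001111100110 = 833000422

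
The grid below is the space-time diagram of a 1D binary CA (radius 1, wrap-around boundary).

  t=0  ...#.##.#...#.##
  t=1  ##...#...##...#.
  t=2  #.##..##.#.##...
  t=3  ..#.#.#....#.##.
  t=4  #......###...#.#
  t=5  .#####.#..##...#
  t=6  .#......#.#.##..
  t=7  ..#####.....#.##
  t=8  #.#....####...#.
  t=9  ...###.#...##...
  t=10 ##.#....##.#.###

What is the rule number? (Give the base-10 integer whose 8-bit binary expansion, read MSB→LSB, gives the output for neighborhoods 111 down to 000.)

  ### -> .   bit 7 = 0  t=4,i=8
  ##. -> .   bit 6 = 0  t=0,i=6
  #.# -> .   bit 5 = 0  t=0,i=4
  #.. -> #   bit 4 = 1  t=0,i=0
  .## -> #   bit 3 = 1  t=0,i=5
  .#. -> .   bit 2 = 0  t=0,i=3
  ..# -> .   bit 1 = 0  t=0,i=2
  ... -> #   bit 0 = 1  t=0,i=1
  bits 00011001 = 25

25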